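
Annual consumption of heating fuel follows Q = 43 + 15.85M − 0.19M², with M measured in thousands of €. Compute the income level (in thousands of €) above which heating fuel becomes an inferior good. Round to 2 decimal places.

dQ/dM = 15.85 − 0.38M.
The good is inferior where dQ/dM < 0. Setting dQ/dM = 0 gives M = 15.85 / 0.38 = 41.71.

41.71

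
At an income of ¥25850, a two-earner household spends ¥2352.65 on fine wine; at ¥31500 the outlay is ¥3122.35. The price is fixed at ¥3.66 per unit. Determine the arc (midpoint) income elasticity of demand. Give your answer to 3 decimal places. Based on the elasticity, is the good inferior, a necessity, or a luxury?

With a constant price, Q₁ = 2352.65/3.66 = 642.801 and Q₂ = 3122.35/3.66 = 853.101 (equivalently, work directly with expenditure since P cancels).
Midpoint %ΔQ = (3122.35 − 2352.65)/2737.50 = 0.28117; midpoint %ΔI = (31500 − 25850)/28675 = 0.19704.
η = 0.28117 / 0.19704 = 1.427.
η > 1 ⇒ luxury.

1.427 (luxury)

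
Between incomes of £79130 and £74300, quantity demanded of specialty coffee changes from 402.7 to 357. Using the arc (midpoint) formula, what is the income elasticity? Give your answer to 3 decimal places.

ΔQ = 357 − 402.7 = -45.7; midpoint Q̄ = (402.7 + 357)/2 = 379.85.
ΔI = 74300 − 79130 = -4830; midpoint Ī = (79130 + 74300)/2 = 76715.
η = (ΔQ/Q̄) ÷ (ΔI/Ī) = (-45.7/379.85) ÷ (-4830/76715) = 1.911.

1.911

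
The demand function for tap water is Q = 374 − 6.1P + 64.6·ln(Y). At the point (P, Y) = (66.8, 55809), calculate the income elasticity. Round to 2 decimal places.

0.10

At P = 66.8, Y = 55809: Q = 672.578.
Holding P constant, ∂Q/∂Y = 64.6/Y = 0.00115752.
η_Y = (∂Q/∂Y)·(Y/Q) = 0.00115752 × (55809/672.578) = 0.10.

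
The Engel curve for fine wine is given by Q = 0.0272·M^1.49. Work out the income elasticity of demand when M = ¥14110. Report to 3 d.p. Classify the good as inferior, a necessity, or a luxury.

For Q = A·M^β the income elasticity is constant and equal to β.
Here β = 1.49, so η = 1.490.
Since η > 1, the good is a luxury.

1.490 (luxury)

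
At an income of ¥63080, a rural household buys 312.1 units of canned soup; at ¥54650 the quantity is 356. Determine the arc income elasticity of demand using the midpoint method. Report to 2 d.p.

-0.92

ΔQ = 356 − 312.1 = 43.9; midpoint Q̄ = (312.1 + 356)/2 = 334.05.
ΔI = 54650 − 63080 = -8430; midpoint Ī = (63080 + 54650)/2 = 58865.
η = (ΔQ/Q̄) ÷ (ΔI/Ī) = (43.9/334.05) ÷ (-8430/58865) = -0.92.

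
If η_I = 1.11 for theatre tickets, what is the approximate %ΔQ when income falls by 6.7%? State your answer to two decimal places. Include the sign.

-7.44%

%ΔQ ≈ η × %ΔI = 1.11 × (-6.7%) = -7.44%.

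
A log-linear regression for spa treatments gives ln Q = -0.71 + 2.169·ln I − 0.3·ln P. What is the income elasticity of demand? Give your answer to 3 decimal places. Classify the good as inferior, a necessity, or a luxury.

In a log-linear demand, the coefficient on ln I is the income elasticity.
So η = 2.169.
η > 1 ⇒ luxury.

2.169 (luxury)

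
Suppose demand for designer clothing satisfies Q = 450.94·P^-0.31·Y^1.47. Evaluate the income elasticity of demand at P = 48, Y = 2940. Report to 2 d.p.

For a multiplicative demand Q = A·P^α·Y^β, the income elasticity is β everywhere.
Here β = 1.47, so η = 1.47.

1.47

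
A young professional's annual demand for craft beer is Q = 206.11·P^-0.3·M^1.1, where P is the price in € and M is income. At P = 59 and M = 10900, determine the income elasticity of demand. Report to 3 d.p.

For a multiplicative demand Q = A·P^α·M^β, the income elasticity is β everywhere.
Here β = 1.1, so η = 1.100.

1.100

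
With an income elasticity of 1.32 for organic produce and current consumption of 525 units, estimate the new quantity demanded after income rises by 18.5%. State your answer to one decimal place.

%ΔQ ≈ η × %ΔI = 1.32 × 18.5% = 24.42%.
New Q ≈ 525 × (1 + 0.2442) = 653.2.

653.2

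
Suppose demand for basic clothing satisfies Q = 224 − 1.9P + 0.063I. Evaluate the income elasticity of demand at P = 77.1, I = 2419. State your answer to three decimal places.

At P = 77.1, I = 2419: Q = 229.907.
Holding P constant, ∂Q/∂I = 0.063.
η_I = (∂Q/∂I)·(I/Q) = 0.063 × (2419/229.907) = 0.663.

0.663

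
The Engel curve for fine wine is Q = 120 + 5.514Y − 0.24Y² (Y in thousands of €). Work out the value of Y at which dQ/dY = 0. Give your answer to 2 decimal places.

dQ/dY = 5.514 − 0.48Y.
The good is inferior where dQ/dY < 0. Setting dQ/dY = 0 gives Y = 5.514 / 0.48 = 11.49.

11.49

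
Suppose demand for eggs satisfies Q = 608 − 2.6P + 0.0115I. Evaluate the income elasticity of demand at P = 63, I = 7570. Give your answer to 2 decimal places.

0.16

At P = 63, I = 7570: Q = 531.255.
Holding P constant, ∂Q/∂I = 0.0115.
η_I = (∂Q/∂I)·(I/Q) = 0.0115 × (7570/531.255) = 0.16.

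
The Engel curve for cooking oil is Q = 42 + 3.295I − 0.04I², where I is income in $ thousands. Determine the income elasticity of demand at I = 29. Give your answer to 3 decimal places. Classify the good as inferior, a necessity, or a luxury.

At I = 29: Q = 103.9150.
dQ/dI = 3.295 − 0.08I = 0.97500.
η = (dQ/dI)·(I/Q) = 0.97500 × (29/103.9150) = 0.272.
0 < η < 1 ⇒ necessity.

0.272 (necessity)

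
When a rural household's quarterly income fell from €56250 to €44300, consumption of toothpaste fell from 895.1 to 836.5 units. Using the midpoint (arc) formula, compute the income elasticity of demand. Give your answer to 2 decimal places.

ΔQ = 836.5 − 895.1 = -58.6; midpoint Q̄ = (895.1 + 836.5)/2 = 865.8.
ΔI = 44300 − 56250 = -11950; midpoint Ī = (56250 + 44300)/2 = 50275.
η = (ΔQ/Q̄) ÷ (ΔI/Ī) = (-58.6/865.8) ÷ (-11950/50275) = 0.28.

0.28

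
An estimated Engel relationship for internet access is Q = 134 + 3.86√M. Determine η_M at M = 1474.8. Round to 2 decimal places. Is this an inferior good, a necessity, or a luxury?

At M = 1474.8: Q = 282.236.
dQ/dM = 3.86/(2√M) = 0.0502563 at this income.
η = (dQ/dM)·(M/Q) = 0.0502563 × (1474.8/282.236) = 0.26.
Since 0 < η < 1, the good is a necessity.

0.26 (necessity)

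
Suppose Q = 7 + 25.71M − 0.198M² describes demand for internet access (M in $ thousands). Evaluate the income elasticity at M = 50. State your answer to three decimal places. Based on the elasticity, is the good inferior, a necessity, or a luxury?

At M = 50: Q = 797.5000.
dQ/dM = 25.71 − 0.396M = 5.91000.
η = (dQ/dM)·(M/Q) = 5.91000 × (50/797.5000) = 0.371.
0 < η < 1 ⇒ necessity.

0.371 (necessity)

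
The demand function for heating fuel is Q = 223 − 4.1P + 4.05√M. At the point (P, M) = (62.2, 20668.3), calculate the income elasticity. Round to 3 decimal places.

0.529

At P = 62.2, M = 20668.3: Q = 550.227.
Holding P constant, ∂Q/∂M = 4.05/(2√M) = 0.0140855.
η_M = (∂Q/∂M)·(M/Q) = 0.0140855 × (20668.3/550.227) = 0.529.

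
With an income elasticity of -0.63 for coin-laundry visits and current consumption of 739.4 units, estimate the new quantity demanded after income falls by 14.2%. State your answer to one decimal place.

%ΔQ ≈ η × %ΔI = -0.63 × (-14.2%) = 8.946%.
New Q ≈ 739.4 × (1 + 0.08946) = 805.5.

805.5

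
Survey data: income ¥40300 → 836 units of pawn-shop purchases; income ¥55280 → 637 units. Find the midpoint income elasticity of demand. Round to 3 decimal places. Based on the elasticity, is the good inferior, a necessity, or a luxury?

-0.862 (inferior good)

ΔQ = 637 − 836 = -199; midpoint Q̄ = (836 + 637)/2 = 736.5.
ΔI = 55280 − 40300 = 14980; midpoint Ī = (40300 + 55280)/2 = 47790.
η = (ΔQ/Q̄) ÷ (ΔI/Ī) = (-199/736.5) ÷ (14980/47790) = -0.862.
η < 0 ⇒ inferior good.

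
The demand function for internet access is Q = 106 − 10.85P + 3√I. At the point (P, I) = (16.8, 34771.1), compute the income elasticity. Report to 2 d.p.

0.58

At P = 16.8, I = 34771.1: Q = 483.130.
Holding P constant, ∂Q/∂I = 3/(2√I) = 0.00804418.
η_I = (∂Q/∂I)·(I/Q) = 0.00804418 × (34771.1/483.130) = 0.58.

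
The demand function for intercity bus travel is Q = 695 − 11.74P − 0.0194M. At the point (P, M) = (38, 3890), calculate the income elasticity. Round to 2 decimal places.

At P = 38, M = 3890: Q = 173.414.
Holding P constant, ∂Q/∂M = −0.0194.
η_M = (∂Q/∂M)·(M/Q) = -0.0194 × (3890/173.414) = -0.44.

-0.44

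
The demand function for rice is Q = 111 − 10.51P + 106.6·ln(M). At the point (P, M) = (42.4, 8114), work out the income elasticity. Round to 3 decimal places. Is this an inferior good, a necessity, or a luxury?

At P = 42.4, M = 8114: Q = 624.920.
Holding P constant, ∂Q/∂M = 106.6/M = 0.0131378.
η_M = (∂Q/∂M)·(M/Q) = 0.0131378 × (8114/624.920) = 0.171.
Since 0 < η < 1, this is a necessity.

0.171 (necessity)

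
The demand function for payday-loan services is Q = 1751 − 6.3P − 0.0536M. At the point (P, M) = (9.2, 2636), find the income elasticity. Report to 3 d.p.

-0.091

At P = 9.2, M = 2636: Q = 1551.750.
Holding P constant, ∂Q/∂M = −0.0536.
η_M = (∂Q/∂M)·(M/Q) = -0.0536 × (2636/1551.750) = -0.091.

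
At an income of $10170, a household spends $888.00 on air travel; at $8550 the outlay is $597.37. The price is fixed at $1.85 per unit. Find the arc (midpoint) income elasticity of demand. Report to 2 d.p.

2.26

With a constant price, Q₁ = 888.00/1.85 = 480.000 and Q₂ = 597.37/1.85 = 322.903 (equivalently, work directly with expenditure since P cancels).
Midpoint %ΔQ = (597.37 − 888.00)/742.69 = -0.39132; midpoint %ΔI = (8550 − 10170)/9360 = -0.17308.
η = -0.39132 / -0.17308 = 2.26.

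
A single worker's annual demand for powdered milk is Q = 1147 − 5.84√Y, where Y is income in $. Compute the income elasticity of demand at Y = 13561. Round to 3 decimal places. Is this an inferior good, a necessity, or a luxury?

-0.728 (inferior good)

At Y = 13561: Q = 466.922.
dQ/dY = -5.84/(2√Y) = -0.0250748 at this income.
η = (dQ/dY)·(Y/Q) = -0.0250748 × (13561/466.922) = -0.728.
Since η < 0, the good is an inferior good.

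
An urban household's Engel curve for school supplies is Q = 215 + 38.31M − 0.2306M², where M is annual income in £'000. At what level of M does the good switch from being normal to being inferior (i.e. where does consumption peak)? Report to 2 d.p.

83.07

dQ/dM = 38.31 − 0.4612M.
The good is inferior where dQ/dM < 0. Setting dQ/dM = 0 gives M = 38.31 / 0.4612 = 83.07.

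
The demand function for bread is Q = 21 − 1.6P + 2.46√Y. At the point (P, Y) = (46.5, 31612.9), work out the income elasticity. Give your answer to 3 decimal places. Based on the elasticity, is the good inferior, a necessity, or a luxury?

0.570 (necessity)

At P = 46.5, Y = 31612.9: Q = 383.988.
Holding P constant, ∂Q/∂Y = 2.46/(2√Y) = 0.00691788.
η_Y = (∂Q/∂Y)·(Y/Q) = 0.00691788 × (31612.9/383.988) = 0.570.
Since 0 < η < 1, this is a necessity.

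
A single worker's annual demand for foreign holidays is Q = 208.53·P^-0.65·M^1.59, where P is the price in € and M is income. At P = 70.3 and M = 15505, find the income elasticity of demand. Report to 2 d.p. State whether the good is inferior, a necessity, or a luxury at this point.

1.59 (luxury)

For a multiplicative demand Q = A·P^α·M^β, the income elasticity is β everywhere.
Here β = 1.59, so η = 1.59.
Since η > 1, this is a luxury.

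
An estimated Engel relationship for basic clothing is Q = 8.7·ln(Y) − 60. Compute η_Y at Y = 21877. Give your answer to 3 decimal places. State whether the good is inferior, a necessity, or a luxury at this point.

At Y = 21877: Q = 26.941.
dQ/dY = 8.7/Y = 0.000397678 at this income.
η = (dQ/dY)·(Y/Q) = 0.000397678 × (21877/26.941) = 0.323.
Since 0 < η < 1, the good is a necessity.

0.323 (necessity)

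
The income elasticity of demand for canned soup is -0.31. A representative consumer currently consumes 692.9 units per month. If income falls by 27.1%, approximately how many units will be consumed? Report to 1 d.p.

%ΔQ ≈ η × %ΔI = -0.31 × (-27.1%) = 8.401%.
New Q ≈ 692.9 × (1 + 0.08401) = 751.1.

751.1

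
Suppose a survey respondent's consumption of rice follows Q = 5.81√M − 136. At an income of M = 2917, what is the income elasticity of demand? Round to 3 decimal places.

0.882

At M = 2917: Q = 177.794.
dQ/dM = 5.81/(2√M) = 0.0537871 at this income.
η = (dQ/dM)·(M/Q) = 0.0537871 × (2917/177.794) = 0.882.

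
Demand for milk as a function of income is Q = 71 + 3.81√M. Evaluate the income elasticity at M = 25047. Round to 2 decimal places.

0.45

At M = 25047: Q = 673.980.
dQ/dM = 3.81/(2√M) = 0.012037 at this income.
η = (dQ/dM)·(M/Q) = 0.012037 × (25047/673.980) = 0.45.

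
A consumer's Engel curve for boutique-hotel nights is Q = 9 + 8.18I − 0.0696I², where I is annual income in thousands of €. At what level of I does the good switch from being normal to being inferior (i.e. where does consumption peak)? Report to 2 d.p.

dQ/dI = 8.18 − 0.1392I.
The good is inferior where dQ/dI < 0. Setting dQ/dI = 0 gives I = 8.18 / 0.1392 = 58.76.

58.76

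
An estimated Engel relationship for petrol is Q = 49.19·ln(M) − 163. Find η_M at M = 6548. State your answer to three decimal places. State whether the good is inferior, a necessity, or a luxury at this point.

0.183 (necessity)

At M = 6548: Q = 269.228.
dQ/dM = 49.19/M = 0.00751222 at this income.
η = (dQ/dM)·(M/Q) = 0.00751222 × (6548/269.228) = 0.183.
Since 0 < η < 1, the good is a necessity.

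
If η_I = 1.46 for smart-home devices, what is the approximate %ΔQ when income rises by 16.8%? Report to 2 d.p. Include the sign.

24.53%

%ΔQ ≈ η × %ΔI = 1.46 × 16.8% = 24.53%.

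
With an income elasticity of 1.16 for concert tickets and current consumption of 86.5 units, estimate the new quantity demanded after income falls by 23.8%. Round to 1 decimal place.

62.6

%ΔQ ≈ η × %ΔI = 1.16 × (-23.8%) = -27.608%.
New Q ≈ 86.5 × (1 − 0.27608) = 62.6.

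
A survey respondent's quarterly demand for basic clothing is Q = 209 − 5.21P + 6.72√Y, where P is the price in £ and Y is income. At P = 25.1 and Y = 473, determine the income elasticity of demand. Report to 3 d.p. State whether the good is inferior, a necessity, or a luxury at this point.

0.326 (necessity)

At P = 25.1, Y = 473: Q = 224.379.
Holding P constant, ∂Q/∂Y = 6.72/(2√Y) = 0.154493.
η_Y = (∂Q/∂Y)·(Y/Q) = 0.154493 × (473/224.379) = 0.326.
Since 0 < η < 1, this is a necessity.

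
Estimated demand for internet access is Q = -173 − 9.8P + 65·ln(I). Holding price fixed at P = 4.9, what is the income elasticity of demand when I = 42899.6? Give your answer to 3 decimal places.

At P = 4.9, I = 42899.6: Q = 472.310.
Holding P constant, ∂Q/∂I = 65/I = 0.00151517.
η_I = (∂Q/∂I)·(I/Q) = 0.00151517 × (42899.6/472.310) = 0.138.

0.138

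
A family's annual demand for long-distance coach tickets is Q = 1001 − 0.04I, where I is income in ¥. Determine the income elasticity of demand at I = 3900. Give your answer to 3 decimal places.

At I = 3900: Q = 845.000.
dQ/dI = −0.04.
η = (dQ/dI)·(I/Q) = -0.04 × (3900/845.000) = -0.185.

-0.185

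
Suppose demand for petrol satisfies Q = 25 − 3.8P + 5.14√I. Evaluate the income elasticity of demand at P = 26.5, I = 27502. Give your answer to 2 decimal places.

At P = 26.5, I = 27502: Q = 776.704.
Holding P constant, ∂Q/∂I = 5.14/(2√I) = 0.0154971.
η_I = (∂Q/∂I)·(I/Q) = 0.0154971 × (27502/776.704) = 0.55.

0.55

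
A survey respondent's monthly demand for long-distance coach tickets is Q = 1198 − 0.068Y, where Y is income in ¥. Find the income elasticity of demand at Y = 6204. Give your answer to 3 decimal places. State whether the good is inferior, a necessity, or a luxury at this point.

At Y = 6204: Q = 776.128.
dQ/dY = −0.068.
η = (dQ/dY)·(Y/Q) = -0.068 × (6204/776.128) = -0.544.
Since η < 0, the good is an inferior good.

-0.544 (inferior good)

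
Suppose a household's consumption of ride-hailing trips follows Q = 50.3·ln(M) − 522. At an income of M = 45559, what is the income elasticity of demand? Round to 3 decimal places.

At M = 45559: Q = 17.556.
dQ/dM = 50.3/M = 0.00110406 at this income.
η = (dQ/dM)·(M/Q) = 0.00110406 × (45559/17.556) = 2.865.

2.865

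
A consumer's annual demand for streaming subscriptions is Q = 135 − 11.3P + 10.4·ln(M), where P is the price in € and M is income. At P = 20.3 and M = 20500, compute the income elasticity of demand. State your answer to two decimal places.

1.17

At P = 20.3, M = 20500: Q = 8.863.
Holding P constant, ∂Q/∂M = 10.4/M = 0.000507317.
η_M = (∂Q/∂M)·(M/Q) = 0.000507317 × (20500/8.863) = 1.17.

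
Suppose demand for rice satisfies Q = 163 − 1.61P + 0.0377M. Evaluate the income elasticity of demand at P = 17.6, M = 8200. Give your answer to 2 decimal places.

0.70

At P = 17.6, M = 8200: Q = 443.804.
Holding P constant, ∂Q/∂M = 0.0377.
η_M = (∂Q/∂M)·(M/Q) = 0.0377 × (8200/443.804) = 0.70.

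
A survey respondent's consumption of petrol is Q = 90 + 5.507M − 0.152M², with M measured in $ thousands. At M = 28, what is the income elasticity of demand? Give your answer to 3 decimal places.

At M = 28: Q = 125.0280.
dQ/dM = 5.507 − 0.304M = -3.00500.
η = (dQ/dM)·(M/Q) = -3.00500 × (28/125.0280) = -0.673.

-0.673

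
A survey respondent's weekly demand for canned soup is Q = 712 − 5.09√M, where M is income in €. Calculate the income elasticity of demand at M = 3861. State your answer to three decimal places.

-0.400

At M = 3861: Q = 395.723.
dQ/dM = -5.09/(2√M) = -0.0409579 at this income.
η = (dQ/dM)·(M/Q) = -0.0409579 × (3861/395.723) = -0.400.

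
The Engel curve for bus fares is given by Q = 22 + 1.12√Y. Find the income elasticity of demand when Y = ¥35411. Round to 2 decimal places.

0.45

At Y = 35411: Q = 232.759.
dQ/dY = 1.12/(2√Y) = 0.0029759 at this income.
η = (dQ/dY)·(Y/Q) = 0.0029759 × (35411/232.759) = 0.45.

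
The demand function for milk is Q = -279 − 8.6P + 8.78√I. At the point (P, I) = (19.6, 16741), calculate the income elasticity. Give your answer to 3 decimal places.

0.825

At P = 19.6, I = 16741: Q = 688.458.
Holding P constant, ∂Q/∂I = 8.78/(2√I) = 0.0339292.
η_I = (∂Q/∂I)·(I/Q) = 0.0339292 × (16741/688.458) = 0.825.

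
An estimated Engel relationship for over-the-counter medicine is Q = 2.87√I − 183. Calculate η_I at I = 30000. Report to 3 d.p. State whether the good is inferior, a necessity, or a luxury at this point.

At I = 30000: Q = 314.099.
dQ/dI = 2.87/(2√I) = 0.00828498 at this income.
η = (dQ/dI)·(I/Q) = 0.00828498 × (30000/314.099) = 0.791.
Since 0 < η < 1, the good is a necessity.

0.791 (necessity)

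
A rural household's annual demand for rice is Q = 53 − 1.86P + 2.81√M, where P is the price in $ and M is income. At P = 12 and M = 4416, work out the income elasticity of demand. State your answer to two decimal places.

At P = 12, M = 4416: Q = 217.413.
Holding P constant, ∂Q/∂M = 2.81/(2√M) = 0.0211428.
η_M = (∂Q/∂M)·(M/Q) = 0.0211428 × (4416/217.413) = 0.43.

0.43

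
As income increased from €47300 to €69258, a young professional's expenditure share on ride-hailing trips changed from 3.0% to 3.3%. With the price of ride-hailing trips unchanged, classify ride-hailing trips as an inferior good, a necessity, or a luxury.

luxury

The budget share rises as income rises, so η > 1.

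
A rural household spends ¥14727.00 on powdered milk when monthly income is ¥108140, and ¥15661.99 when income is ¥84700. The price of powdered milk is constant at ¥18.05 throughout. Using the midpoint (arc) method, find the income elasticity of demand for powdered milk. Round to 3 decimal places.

-0.253

With a constant price, Q₁ = 14727.00/18.05 = 815.900 and Q₂ = 15661.99/18.05 = 867.700 (equivalently, work directly with expenditure since P cancels).
Midpoint %ΔQ = (15661.99 − 14727.00)/15194.50 = 0.06153; midpoint %ΔI = (84700 − 108140)/96420 = -0.24310.
η = 0.06153 / -0.24310 = -0.253.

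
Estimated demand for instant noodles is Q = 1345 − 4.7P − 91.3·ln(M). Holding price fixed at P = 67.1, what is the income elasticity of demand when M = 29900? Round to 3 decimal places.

At P = 67.1, M = 29900: Q = 88.727.
Holding P constant, ∂Q/∂M = -91.3/M = -0.00305351.
η_M = (∂Q/∂M)·(M/Q) = -0.00305351 × (29900/88.727) = -1.029.

-1.029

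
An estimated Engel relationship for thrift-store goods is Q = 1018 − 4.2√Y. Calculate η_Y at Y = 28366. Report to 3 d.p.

At Y = 28366: Q = 310.627.
dQ/dY = -4.2/(2√Y) = -0.0124687 at this income.
η = (dQ/dY)·(Y/Q) = -0.0124687 × (28366/310.627) = -1.139.

-1.139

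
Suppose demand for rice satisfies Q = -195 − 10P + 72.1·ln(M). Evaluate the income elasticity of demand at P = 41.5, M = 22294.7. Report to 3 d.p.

0.644

At P = 41.5, M = 22294.7: Q = 111.873.
Holding P constant, ∂Q/∂M = 72.1/M = 0.00323395.
η_M = (∂Q/∂M)·(M/Q) = 0.00323395 × (22294.7/111.873) = 0.644.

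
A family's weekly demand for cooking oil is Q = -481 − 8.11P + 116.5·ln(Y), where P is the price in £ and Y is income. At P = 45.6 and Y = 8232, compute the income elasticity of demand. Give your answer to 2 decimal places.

0.58

At P = 45.6, Y = 8232: Q = 199.523.
Holding P constant, ∂Q/∂Y = 116.5/Y = 0.0141521.
η_Y = (∂Q/∂Y)·(Y/Q) = 0.0141521 × (8232/199.523) = 0.58.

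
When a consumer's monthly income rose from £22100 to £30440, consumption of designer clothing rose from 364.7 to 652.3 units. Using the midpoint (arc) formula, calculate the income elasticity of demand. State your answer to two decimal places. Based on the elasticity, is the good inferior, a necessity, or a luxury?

ΔQ = 652.3 − 364.7 = 287.6; midpoint Q̄ = (364.7 + 652.3)/2 = 508.5.
ΔI = 30440 − 22100 = 8340; midpoint Ī = (22100 + 30440)/2 = 26270.
η = (ΔQ/Q̄) ÷ (ΔI/Ī) = (287.6/508.5) ÷ (8340/26270) = 1.78.
η > 1 ⇒ luxury.

1.78 (luxury)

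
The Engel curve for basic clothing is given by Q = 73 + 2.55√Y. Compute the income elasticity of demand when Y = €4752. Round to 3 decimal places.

At Y = 4752: Q = 248.784.
dQ/dY = 2.55/(2√Y) = 0.0184958 at this income.
η = (dQ/dY)·(Y/Q) = 0.0184958 × (4752/248.784) = 0.353.

0.353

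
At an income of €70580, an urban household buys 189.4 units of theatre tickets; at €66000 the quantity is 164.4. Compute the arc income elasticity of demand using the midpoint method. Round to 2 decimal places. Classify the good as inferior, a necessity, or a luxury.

ΔQ = 164.4 − 189.4 = -25; midpoint Q̄ = (189.4 + 164.4)/2 = 176.9.
ΔI = 66000 − 70580 = -4580; midpoint Ī = (70580 + 66000)/2 = 68290.
η = (ΔQ/Q̄) ÷ (ΔI/Ī) = (-25/176.9) ÷ (-4580/68290) = 2.11.
η > 1 ⇒ luxury.

2.11 (luxury)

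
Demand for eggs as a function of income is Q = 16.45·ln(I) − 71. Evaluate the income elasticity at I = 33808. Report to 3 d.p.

0.164

At I = 33808: Q = 100.548.
dQ/dI = 16.45/I = 0.000486571 at this income.
η = (dQ/dI)·(I/Q) = 0.000486571 × (33808/100.548) = 0.164.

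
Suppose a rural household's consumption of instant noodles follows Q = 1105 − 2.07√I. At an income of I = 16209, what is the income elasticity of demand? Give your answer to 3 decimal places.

-0.157

At I = 16209: Q = 841.459.
dQ/dI = -2.07/(2√I) = -0.00812947 at this income.
η = (dQ/dI)·(I/Q) = -0.00812947 × (16209/841.459) = -0.157.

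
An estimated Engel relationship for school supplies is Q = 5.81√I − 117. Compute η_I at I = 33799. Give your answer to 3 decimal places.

0.562

At I = 33799: Q = 951.140.
dQ/dI = 5.81/(2√I) = 0.0158014 at this income.
η = (dQ/dI)·(I/Q) = 0.0158014 × (33799/951.140) = 0.562.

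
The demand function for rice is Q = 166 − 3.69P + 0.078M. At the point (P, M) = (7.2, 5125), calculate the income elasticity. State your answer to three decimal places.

0.741

At P = 7.2, M = 5125: Q = 539.182.
Holding P constant, ∂Q/∂M = 0.078.
η_M = (∂Q/∂M)·(M/Q) = 0.078 × (5125/539.182) = 0.741.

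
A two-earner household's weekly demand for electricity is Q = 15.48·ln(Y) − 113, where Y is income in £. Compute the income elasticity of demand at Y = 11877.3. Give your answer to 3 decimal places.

At Y = 11877.3: Q = 32.239.
dQ/dY = 15.48/Y = 0.00130333 at this income.
η = (dQ/dY)·(Y/Q) = 0.00130333 × (11877.3/32.239) = 0.480.

0.480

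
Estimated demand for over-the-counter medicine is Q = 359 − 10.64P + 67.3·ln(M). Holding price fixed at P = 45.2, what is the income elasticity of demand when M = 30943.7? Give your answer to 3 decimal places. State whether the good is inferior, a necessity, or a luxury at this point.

0.117 (necessity)

At P = 45.2, M = 30943.7: Q = 573.949.
Holding P constant, ∂Q/∂M = 67.3/M = 0.00217492.
η_M = (∂Q/∂M)·(M/Q) = 0.00217492 × (30943.7/573.949) = 0.117.
Since 0 < η < 1, this is a necessity.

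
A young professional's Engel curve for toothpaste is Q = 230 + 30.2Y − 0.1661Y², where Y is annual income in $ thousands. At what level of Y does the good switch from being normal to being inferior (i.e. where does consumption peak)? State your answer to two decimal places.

dQ/dY = 30.2 − 0.3322Y.
The good is inferior where dQ/dY < 0. Setting dQ/dY = 0 gives Y = 30.2 / 0.3322 = 90.91.

90.91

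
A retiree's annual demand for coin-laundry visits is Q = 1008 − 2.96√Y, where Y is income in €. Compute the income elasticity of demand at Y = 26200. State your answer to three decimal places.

-0.453

At Y = 26200: Q = 528.882.
dQ/dY = -2.96/(2√Y) = -0.00914347 at this income.
η = (dQ/dY)·(Y/Q) = -0.00914347 × (26200/528.882) = -0.453.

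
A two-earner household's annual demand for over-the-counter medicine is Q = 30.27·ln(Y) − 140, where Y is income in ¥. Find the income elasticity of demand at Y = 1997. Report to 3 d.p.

At Y = 1997: Q = 90.034.
dQ/dY = 30.27/Y = 0.0151577 at this income.
η = (dQ/dY)·(Y/Q) = 0.0151577 × (1997/90.034) = 0.336.

0.336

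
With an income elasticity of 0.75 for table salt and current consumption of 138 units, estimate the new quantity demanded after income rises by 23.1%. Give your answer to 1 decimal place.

161.9

%ΔQ ≈ η × %ΔI = 0.75 × 23.1% = 17.325%.
New Q ≈ 138 × (1 + 0.17325) = 161.9.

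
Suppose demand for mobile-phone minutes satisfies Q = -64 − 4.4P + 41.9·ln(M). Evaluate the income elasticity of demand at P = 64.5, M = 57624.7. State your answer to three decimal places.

At P = 64.5, M = 57624.7: Q = 111.496.
Holding P constant, ∂Q/∂M = 41.9/M = 0.000727119.
η_M = (∂Q/∂M)·(M/Q) = 0.000727119 × (57624.7/111.496) = 0.376.

0.376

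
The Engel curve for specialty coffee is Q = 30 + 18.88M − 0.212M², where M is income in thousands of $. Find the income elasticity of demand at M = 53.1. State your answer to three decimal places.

-0.444

At M = 53.1: Q = 434.7707.
dQ/dM = 18.88 − 0.424M = -3.63440.
η = (dQ/dM)·(M/Q) = -3.63440 × (53.1/434.7707) = -0.444.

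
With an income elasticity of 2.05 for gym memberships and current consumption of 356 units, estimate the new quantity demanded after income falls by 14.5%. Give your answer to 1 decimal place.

%ΔQ ≈ η × %ΔI = 2.05 × (-14.5%) = -29.725%.
New Q ≈ 356 × (1 − 0.29725) = 250.2.

250.2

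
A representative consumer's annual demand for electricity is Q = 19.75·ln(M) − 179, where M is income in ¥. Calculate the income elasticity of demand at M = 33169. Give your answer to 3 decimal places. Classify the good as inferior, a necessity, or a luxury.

0.743 (necessity)

At M = 33169: Q = 26.585.
dQ/dM = 19.75/M = 0.000595435 at this income.
η = (dQ/dM)·(M/Q) = 0.000595435 × (33169/26.585) = 0.743.
Since 0 < η < 1, the good is a necessity.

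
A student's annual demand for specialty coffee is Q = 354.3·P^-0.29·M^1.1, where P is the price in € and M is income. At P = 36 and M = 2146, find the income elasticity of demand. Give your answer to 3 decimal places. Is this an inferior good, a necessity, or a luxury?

1.100 (luxury)

For a multiplicative demand Q = A·P^α·M^β, the income elasticity is β everywhere.
Here β = 1.1, so η = 1.100.
Since η > 1, this is a luxury.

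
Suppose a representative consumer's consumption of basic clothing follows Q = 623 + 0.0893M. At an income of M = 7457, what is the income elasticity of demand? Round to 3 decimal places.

At M = 7457: Q = 1288.910.
dQ/dM = 0.0893.
η = (dQ/dM)·(M/Q) = 0.0893 × (7457/1288.910) = 0.517.

0.517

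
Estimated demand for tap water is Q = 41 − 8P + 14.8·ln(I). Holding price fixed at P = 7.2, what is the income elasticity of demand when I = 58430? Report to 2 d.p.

0.10

At P = 7.2, I = 58430: Q = 145.839.
Holding P constant, ∂Q/∂I = 14.8/I = 0.000253295.
η_I = (∂Q/∂I)·(I/Q) = 0.000253295 × (58430/145.839) = 0.10.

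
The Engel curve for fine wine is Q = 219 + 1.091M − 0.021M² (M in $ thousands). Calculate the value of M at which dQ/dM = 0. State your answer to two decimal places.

25.98

dQ/dM = 1.091 − 0.042M.
The good is inferior where dQ/dM < 0. Setting dQ/dM = 0 gives M = 1.091 / 0.042 = 25.98.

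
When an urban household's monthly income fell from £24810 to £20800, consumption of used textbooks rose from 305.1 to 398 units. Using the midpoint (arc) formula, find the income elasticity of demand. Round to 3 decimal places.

-1.503

ΔQ = 398 − 305.1 = 92.9; midpoint Q̄ = (305.1 + 398)/2 = 351.55.
ΔI = 20800 − 24810 = -4010; midpoint Ī = (24810 + 20800)/2 = 22805.
η = (ΔQ/Q̄) ÷ (ΔI/Ī) = (92.9/351.55) ÷ (-4010/22805) = -1.503.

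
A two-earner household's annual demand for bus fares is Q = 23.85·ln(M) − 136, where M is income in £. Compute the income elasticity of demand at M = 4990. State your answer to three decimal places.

At M = 4990: Q = 67.087.
dQ/dM = 23.85/M = 0.00477956 at this income.
η = (dQ/dM)·(M/Q) = 0.00477956 × (4990/67.087) = 0.356.

0.356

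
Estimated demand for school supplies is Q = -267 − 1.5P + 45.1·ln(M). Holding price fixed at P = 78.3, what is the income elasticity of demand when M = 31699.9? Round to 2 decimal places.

At P = 78.3, M = 31699.9: Q = 82.970.
Holding P constant, ∂Q/∂M = 45.1/M = 0.00142272.
η_M = (∂Q/∂M)·(M/Q) = 0.00142272 × (31699.9/82.970) = 0.54.

0.54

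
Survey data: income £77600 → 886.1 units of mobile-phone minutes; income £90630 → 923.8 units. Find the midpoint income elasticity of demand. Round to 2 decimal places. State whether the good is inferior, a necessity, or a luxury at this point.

ΔQ = 923.8 − 886.1 = 37.7; midpoint Q̄ = (886.1 + 923.8)/2 = 904.95.
ΔI = 90630 − 77600 = 13030; midpoint Ī = (77600 + 90630)/2 = 84115.
η = (ΔQ/Q̄) ÷ (ΔI/Ī) = (37.7/904.95) ÷ (13030/84115) = 0.27.
0 < η < 1 ⇒ necessity.

0.27 (necessity)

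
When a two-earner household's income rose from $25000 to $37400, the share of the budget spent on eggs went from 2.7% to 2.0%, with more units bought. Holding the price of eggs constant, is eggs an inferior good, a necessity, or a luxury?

necessity

Quantity rises but the budget share falls as income rises, so 0 < η < 1.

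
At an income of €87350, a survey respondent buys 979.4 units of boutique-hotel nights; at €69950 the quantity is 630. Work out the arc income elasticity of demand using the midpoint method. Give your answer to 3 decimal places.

1.963

ΔQ = 630 − 979.4 = -349.4; midpoint Q̄ = (979.4 + 630)/2 = 804.7.
ΔI = 69950 − 87350 = -17400; midpoint Ī = (87350 + 69950)/2 = 78650.
η = (ΔQ/Q̄) ÷ (ΔI/Ī) = (-349.4/804.7) ÷ (-17400/78650) = 1.963.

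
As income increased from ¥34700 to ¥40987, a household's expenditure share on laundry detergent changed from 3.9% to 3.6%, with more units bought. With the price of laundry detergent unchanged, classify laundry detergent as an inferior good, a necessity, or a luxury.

Quantity rises but the budget share falls as income rises, so 0 < η < 1.

necessity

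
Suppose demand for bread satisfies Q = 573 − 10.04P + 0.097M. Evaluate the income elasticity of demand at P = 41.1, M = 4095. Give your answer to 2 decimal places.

0.71

At P = 41.1, M = 4095: Q = 557.571.
Holding P constant, ∂Q/∂M = 0.097.
η_M = (∂Q/∂M)·(M/Q) = 0.097 × (4095/557.571) = 0.71.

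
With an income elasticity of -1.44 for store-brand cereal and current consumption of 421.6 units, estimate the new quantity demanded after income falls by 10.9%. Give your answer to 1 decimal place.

487.8

%ΔQ ≈ η × %ΔI = -1.44 × (-10.9%) = 15.696%.
New Q ≈ 421.6 × (1 + 0.15696) = 487.8.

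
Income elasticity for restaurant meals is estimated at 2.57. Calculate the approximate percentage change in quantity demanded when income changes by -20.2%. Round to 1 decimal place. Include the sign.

%ΔQ ≈ η × %ΔI = 2.57 × (-20.2%) = -51.9%.

-51.9%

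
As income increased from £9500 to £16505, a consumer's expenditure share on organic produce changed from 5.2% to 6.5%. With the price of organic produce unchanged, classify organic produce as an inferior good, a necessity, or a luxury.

The budget share rises as income rises, so η > 1.

luxury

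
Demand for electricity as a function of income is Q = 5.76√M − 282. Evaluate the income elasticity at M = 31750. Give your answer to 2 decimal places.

At M = 31750: Q = 744.347.
dQ/dM = 5.76/(2√M) = 0.0161629 at this income.
η = (dQ/dM)·(M/Q) = 0.0161629 × (31750/744.347) = 0.69.

0.69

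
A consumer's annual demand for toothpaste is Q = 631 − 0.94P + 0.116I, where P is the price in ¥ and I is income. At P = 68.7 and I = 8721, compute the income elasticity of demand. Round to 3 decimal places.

0.641

At P = 68.7, I = 8721: Q = 1578.058.
Holding P constant, ∂Q/∂I = 0.116.
η_I = (∂Q/∂I)·(I/Q) = 0.116 × (8721/1578.058) = 0.641.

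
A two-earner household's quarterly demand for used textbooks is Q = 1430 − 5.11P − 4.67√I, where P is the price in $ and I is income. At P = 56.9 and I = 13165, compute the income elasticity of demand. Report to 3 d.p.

-0.444

At P = 56.9, I = 13165: Q = 603.411.
Holding P constant, ∂Q/∂I = -4.67/(2√I) = -0.0203506.
η_I = (∂Q/∂I)·(I/Q) = -0.0203506 × (13165/603.411) = -0.444.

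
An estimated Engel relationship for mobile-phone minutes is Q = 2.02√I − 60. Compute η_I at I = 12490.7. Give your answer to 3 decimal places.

At I = 12490.7: Q = 165.759.
dQ/dI = 2.02/(2√I) = 0.00903708 at this income.
η = (dQ/dI)·(I/Q) = 0.00903708 × (12490.7/165.759) = 0.681.

0.681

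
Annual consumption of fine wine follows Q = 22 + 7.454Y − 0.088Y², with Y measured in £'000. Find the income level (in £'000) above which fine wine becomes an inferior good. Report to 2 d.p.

dQ/dY = 7.454 − 0.176Y.
The good is inferior where dQ/dY < 0. Setting dQ/dY = 0 gives Y = 7.454 / 0.176 = 42.35.

42.35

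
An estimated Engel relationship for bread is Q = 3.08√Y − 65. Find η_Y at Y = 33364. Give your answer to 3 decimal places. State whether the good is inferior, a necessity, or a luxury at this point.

At Y = 33364: Q = 497.587.
dQ/dY = 3.08/(2√Y) = 0.00843105 at this income.
η = (dQ/dY)·(Y/Q) = 0.00843105 × (33364/497.587) = 0.565.
Since 0 < η < 1, the good is a necessity.

0.565 (necessity)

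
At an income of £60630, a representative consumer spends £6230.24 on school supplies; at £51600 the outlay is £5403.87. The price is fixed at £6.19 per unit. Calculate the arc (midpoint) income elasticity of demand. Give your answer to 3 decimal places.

With a constant price, Q₁ = 6230.24/6.19 = 1006.501 and Q₂ = 5403.87/6.19 = 873.000 (equivalently, work directly with expenditure since P cancels).
Midpoint %ΔQ = (5403.87 − 6230.24)/5817.06 = -0.14206; midpoint %ΔI = (51600 − 60630)/56115 = -0.16092.
η = -0.14206 / -0.16092 = 0.883.

0.883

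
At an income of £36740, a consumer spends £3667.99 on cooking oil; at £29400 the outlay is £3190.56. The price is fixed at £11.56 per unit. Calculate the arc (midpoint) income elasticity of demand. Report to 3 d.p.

0.627

With a constant price, Q₁ = 3667.99/11.56 = 317.300 and Q₂ = 3190.56/11.56 = 276.000 (equivalently, work directly with expenditure since P cancels).
Midpoint %ΔQ = (3190.56 − 3667.99)/3429.27 = -0.13922; midpoint %ΔI = (29400 − 36740)/33070 = -0.22195.
η = -0.13922 / -0.22195 = 0.627.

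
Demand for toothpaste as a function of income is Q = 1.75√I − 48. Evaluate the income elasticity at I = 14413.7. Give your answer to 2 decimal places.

0.65

At I = 14413.7: Q = 162.100.
dQ/dI = 1.75/(2√I) = 0.0072882 at this income.
η = (dQ/dI)·(I/Q) = 0.0072882 × (14413.7/162.100) = 0.65.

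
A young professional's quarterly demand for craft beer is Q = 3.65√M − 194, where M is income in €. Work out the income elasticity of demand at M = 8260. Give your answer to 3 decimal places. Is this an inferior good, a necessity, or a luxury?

1.204 (luxury)

At M = 8260: Q = 137.729.
dQ/dM = 3.65/(2√M) = 0.0200804 at this income.
η = (dQ/dM)·(M/Q) = 0.0200804 × (8260/137.729) = 1.204.
Since η > 1, the good is a luxury.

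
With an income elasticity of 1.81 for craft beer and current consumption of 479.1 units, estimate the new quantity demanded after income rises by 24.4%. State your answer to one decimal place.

690.7

%ΔQ ≈ η × %ΔI = 1.81 × 24.4% = 44.164%.
New Q ≈ 479.1 × (1 + 0.44164) = 690.7.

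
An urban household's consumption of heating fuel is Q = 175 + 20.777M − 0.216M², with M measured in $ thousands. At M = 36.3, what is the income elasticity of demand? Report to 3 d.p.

0.287

At M = 36.3: Q = 644.5841.
dQ/dM = 20.777 − 0.432M = 5.09540.
η = (dQ/dM)·(M/Q) = 5.09540 × (36.3/644.5841) = 0.287.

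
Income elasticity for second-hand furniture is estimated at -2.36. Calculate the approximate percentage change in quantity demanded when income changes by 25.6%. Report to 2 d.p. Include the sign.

%ΔQ ≈ η × %ΔI = -2.36 × 25.6% = -60.42%.

-60.42%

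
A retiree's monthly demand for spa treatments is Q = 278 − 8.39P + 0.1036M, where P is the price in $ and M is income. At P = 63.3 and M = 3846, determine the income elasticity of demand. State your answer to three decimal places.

At P = 63.3, M = 3846: Q = 145.359.
Holding P constant, ∂Q/∂M = 0.1036.
η_M = (∂Q/∂M)·(M/Q) = 0.1036 × (3846/145.359) = 2.741.

2.741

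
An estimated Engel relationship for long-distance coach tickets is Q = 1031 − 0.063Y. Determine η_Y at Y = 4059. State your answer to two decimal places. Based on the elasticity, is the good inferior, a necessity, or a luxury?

-0.33 (inferior good)

At Y = 4059: Q = 775.283.
dQ/dY = −0.063.
η = (dQ/dY)·(Y/Q) = -0.063 × (4059/775.283) = -0.33.
Since η < 0, the good is an inferior good.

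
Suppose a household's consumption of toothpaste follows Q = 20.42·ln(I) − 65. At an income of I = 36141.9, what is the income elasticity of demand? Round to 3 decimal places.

At I = 36141.9: Q = 149.312.
dQ/dI = 20.42/I = 0.000564995 at this income.
η = (dQ/dI)·(I/Q) = 0.000564995 × (36141.9/149.312) = 0.137.

0.137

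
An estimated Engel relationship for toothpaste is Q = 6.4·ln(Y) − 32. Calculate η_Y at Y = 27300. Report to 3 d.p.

At Y = 27300: Q = 33.374.
dQ/dY = 6.4/Y = 0.000234432 at this income.
η = (dQ/dY)·(Y/Q) = 0.000234432 × (27300/33.374) = 0.192.

0.192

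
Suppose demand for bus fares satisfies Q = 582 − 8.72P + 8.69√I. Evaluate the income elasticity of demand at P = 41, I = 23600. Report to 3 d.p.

0.428

At P = 41, I = 23600: Q = 1559.463.
Holding P constant, ∂Q/∂I = 8.69/(2√I) = 0.0282835.
η_I = (∂Q/∂I)·(I/Q) = 0.0282835 × (23600/1559.463) = 0.428.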